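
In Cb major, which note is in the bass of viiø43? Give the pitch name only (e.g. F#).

viiø in Cb major has root Bb; the chord is Bb-Db-Fb-Ab.
The figure 43 means second inversion — the fifth is in the bass.

Fb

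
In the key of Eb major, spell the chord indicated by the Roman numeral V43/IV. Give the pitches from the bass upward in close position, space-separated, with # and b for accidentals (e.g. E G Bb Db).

Bb Db Eb G

The slash means an applied dominant: we want the dominant of IV. In Eb major, IV is Ab major, and its dominant is built on Eb.
Building a dominant seventh chord on Eb gives Eb-G-Bb-Db.
With the 43 figure the chord is in second inversion; from the bass Bb upward in close position it reads Bb-Db-Eb-G.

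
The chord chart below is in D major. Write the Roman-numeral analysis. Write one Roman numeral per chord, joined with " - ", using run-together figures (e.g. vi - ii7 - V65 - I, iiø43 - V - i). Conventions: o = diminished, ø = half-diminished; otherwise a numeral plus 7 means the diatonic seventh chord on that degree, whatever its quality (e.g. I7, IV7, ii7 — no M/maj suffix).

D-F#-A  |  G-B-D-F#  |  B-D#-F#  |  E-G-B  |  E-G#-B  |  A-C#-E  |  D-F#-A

D-F#-A has root D, degree 1 in D major, so I.
G-B-D-F# has root G, degree 4 in D major, so IV7.
B-D#-F# is the secondary dominant of ii (major triad on B): V/ii.
E-G-B: minor triad on E = scale degree 2 → ii.
E-G#-B is the secondary dominant of V (major triad on E): V/V.
A-C#-E has root A, degree 5 in D major, so V.
D-F#-A: root D is the tonic; major triad there is I.

I - IV7 - V/ii - ii - V/V - V - I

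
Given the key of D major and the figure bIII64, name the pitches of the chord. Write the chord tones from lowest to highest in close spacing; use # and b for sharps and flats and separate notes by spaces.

bIII64 is a major triad on the lowered third degree, borrowed from the parallel minor. In D major that root is F.
So the chord is F-A-C, a major triad.
The figured bass 64 indicates second inversion, placing the fifth (C) in the bass: C-F-A.

C F A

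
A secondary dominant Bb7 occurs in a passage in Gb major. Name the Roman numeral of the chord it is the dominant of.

vi

The chord is a dominant seventh chord on Bb.
A dominant resolves down a perfect fifth: Bb → Eb. In Gb major, Eb is scale degree 6, i.e. vi.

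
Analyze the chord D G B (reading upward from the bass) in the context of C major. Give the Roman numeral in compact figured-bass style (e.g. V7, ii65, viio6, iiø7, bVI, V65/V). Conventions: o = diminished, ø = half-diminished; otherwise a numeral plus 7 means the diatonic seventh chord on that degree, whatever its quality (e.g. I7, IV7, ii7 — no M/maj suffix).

Stacked in thirds the chord is G-B-D: a major triad on G.
G is scale degree 5 in C major, and a major triad on that degree is written V.
With D in the bass the chord is in second inversion, so the figured bass is 64.

V64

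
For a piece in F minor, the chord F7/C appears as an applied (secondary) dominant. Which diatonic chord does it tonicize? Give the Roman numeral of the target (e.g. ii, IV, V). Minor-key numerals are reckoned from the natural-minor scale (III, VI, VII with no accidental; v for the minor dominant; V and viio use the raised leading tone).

iv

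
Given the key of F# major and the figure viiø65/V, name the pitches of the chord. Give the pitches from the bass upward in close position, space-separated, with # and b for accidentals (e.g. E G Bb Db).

D# F# A# B#

The slash marks an applied leading-tone chord: viio of V. In F# major, V is C#, so the leading tone to it is B#, a half step below.
Building a half-diminished seventh chord on B# gives B#-D#-F#-A#.
With the 65 figure the chord is in first inversion; from the bass D# upward in close position it reads D#-F#-A#-B#.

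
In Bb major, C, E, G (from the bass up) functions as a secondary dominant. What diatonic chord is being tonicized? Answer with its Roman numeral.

V

The chord is a major triad on C.
A dominant resolves down a perfect fifth: C → F. In Bb major, F is scale degree 5, i.e. V.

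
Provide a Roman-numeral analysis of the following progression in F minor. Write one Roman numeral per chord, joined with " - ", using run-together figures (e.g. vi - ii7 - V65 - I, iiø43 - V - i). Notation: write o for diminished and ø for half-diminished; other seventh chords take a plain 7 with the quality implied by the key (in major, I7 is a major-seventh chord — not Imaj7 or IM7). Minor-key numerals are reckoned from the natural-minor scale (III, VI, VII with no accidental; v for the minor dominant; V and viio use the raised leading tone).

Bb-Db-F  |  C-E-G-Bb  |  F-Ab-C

Bb-Db-F: root Bb is the subdominant; minor triad there is iv.
C-E-G-Bb: root C is the dominant; dominant seventh chord there is V7.
F-Ab-C: root F is the tonic; minor triad there is i.

iv - V7 - i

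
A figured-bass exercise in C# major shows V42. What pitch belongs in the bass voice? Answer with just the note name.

V in C# major has root G#; the chord is G#-B#-D#-F#.
The figure 42 means third inversion — the seventh is in the bass.

F#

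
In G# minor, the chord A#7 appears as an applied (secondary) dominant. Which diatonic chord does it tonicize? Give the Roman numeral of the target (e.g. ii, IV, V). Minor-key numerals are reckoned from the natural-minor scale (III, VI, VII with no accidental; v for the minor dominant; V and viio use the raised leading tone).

The chord is a dominant seventh chord on A#.
A dominant resolves down a perfect fifth: A# → D#. In G# minor, D# is scale degree 5, i.e. V.

V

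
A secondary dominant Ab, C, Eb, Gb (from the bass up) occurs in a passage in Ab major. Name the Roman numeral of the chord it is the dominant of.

The chord is a dominant seventh chord on Ab.
A dominant resolves down a perfect fifth: Ab → Db. In Ab major, Db is scale degree 4, i.e. IV.

IV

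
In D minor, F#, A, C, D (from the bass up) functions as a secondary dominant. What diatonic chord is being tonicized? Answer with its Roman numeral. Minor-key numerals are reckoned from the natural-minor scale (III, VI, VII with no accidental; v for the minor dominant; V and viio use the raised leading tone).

iv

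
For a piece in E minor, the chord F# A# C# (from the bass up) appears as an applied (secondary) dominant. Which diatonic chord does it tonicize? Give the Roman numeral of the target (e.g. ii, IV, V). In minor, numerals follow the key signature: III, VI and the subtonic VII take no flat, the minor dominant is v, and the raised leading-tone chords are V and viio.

The chord is a major triad on F#.
A dominant resolves down a perfect fifth: F# → B. In E minor, B is scale degree 5, i.e. V.

V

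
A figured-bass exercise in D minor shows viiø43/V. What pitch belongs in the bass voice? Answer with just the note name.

D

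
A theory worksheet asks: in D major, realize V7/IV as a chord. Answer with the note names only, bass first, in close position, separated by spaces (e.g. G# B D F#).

V7/IV is a secondary dominant — the dominant seventh of IV. IV in D major is G, so the applied chord's root is D, a perfect fifth above.
Building a dominant seventh chord on D gives D-F#-A-C.

D F# A C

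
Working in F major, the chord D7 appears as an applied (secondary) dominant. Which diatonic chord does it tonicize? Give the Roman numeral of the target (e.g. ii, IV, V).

ii

The chord is a dominant seventh chord on D.
A dominant resolves down a perfect fifth: D → G. In F major, G is scale degree 2, i.e. ii.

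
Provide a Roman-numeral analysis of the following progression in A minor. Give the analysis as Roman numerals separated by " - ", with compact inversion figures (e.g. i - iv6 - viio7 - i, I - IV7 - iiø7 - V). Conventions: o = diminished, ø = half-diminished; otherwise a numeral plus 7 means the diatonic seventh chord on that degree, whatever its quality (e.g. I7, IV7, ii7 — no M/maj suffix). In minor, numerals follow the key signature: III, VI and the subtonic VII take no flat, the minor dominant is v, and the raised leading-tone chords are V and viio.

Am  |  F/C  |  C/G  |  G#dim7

i - VI64 - III64 - viio7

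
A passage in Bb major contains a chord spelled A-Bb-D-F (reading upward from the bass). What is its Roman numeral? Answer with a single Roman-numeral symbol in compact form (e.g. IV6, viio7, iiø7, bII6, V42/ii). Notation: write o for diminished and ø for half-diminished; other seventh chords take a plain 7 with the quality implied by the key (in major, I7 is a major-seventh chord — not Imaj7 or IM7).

The pitches Bb-D-F-A form a major seventh chord rooted on Bb.
In Bb major, Bb is the tonic; the diatonic major seventh chord there is I7.
With A in the bass the chord is in third inversion, so the figured bass is 42.

I42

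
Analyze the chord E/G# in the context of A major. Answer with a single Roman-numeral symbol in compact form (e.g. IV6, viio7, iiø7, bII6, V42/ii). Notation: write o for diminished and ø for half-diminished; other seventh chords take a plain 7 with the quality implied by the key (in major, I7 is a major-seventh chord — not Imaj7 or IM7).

V6

The pitches E-G#-B form a major triad rooted on E.
E is scale degree 5 in A major, and a major triad on that degree is written V.
With G# in the bass the chord is in first inversion, so the figured bass is 6.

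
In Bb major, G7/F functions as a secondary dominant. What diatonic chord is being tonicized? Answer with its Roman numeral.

ii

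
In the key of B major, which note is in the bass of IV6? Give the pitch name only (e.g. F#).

G#

IV in B major has root E; the chord is E-G#-B.
The figure 6 means first inversion — the third is in the bass.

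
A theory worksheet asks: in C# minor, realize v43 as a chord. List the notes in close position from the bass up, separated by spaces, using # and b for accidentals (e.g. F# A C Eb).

The numeral's case and figure indicate a minor seventh chord. In C# minor its root, the fifth degree, is G#.
That chord is spelled G#-B-D#-F#.
The figured bass 43 indicates second inversion, placing the fifth (D#) in the bass: D#-F#-G#-B.

D# F# G# B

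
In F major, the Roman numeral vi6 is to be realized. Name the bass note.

F

vi in F major has root D; the chord is D-F-A.
The figure 6 means first inversion — the third is in the bass.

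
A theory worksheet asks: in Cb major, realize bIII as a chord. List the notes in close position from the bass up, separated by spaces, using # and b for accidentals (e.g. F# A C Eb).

Ebb Gb Bbb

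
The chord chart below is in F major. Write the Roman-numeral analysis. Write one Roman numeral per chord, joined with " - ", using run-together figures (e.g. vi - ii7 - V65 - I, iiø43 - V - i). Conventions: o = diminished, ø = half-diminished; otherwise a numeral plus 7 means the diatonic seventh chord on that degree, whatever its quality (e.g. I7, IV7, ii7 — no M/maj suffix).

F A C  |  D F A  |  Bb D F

I - vi - IV

F-A-C: major triad on F = scale degree 1 → I.
D-F-A: root D is the submediant; minor triad there is vi.
Bb-D-F: root Bb is the subdominant; major triad there is IV.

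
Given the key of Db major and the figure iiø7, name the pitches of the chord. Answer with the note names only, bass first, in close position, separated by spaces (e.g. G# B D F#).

iiø7 is the half-diminished supertonic seventh, borrowed from the parallel minor. In Db major that root is Eb.
So the chord is Eb-Gb-Bbb-Db, a half-diminished seventh chord.

Eb Gb Bbb Db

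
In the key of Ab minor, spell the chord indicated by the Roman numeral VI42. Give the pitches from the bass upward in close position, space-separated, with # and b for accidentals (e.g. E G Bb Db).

In Ab minor, the sixth degree is Fb, and the diatonic chord built there is a major seventh chord.
That chord is spelled Fb-Ab-Cb-Eb.
With the 42 figure the chord is in third inversion; from the bass Eb upward in close position it reads Eb-Fb-Ab-Cb.

Eb Fb Ab Cb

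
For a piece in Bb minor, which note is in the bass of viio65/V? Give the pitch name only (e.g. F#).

G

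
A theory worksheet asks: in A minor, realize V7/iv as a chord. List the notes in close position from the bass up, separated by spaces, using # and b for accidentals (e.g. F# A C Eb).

V7/iv is a secondary dominant — the dominant seventh of iv. iv in A minor is D, so the applied chord's root is A, a perfect fifth above.
Building a dominant seventh chord on A gives A-C#-E-G.

A C# E G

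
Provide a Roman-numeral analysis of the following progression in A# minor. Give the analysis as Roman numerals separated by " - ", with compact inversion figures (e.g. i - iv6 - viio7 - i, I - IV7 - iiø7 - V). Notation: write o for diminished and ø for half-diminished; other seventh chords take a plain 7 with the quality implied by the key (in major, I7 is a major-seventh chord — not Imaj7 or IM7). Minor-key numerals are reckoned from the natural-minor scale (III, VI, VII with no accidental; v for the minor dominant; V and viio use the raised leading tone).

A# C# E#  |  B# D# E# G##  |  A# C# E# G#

A#-C#-E#: minor triad on A# = scale degree 1 → i.
B#-D#-E#-G##: root E# is the dominant; dominant seventh chord there is V43.
A#-C#-E#-G# has root A#, degree 1 in A# minor, so i7.

i - V43 - i7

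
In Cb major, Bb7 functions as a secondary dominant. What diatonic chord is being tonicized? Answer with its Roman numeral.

iii

The chord is a dominant seventh chord on Bb.
A dominant resolves down a perfect fifth: Bb → Eb. In Cb major, Eb is scale degree 3, i.e. iii.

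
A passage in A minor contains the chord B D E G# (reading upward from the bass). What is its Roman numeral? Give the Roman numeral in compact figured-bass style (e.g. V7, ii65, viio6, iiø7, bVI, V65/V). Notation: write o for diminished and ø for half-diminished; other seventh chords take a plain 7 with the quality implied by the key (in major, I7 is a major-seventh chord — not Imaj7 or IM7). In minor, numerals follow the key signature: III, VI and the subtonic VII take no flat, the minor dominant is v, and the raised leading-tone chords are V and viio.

V43

The pitches E-G#-B-D form a dominant seventh chord rooted on E.
E is scale degree 5 in A minor, and a dominant seventh chord on that degree is written V7.
With B in the bass the chord is in second inversion, so the figured bass is 43.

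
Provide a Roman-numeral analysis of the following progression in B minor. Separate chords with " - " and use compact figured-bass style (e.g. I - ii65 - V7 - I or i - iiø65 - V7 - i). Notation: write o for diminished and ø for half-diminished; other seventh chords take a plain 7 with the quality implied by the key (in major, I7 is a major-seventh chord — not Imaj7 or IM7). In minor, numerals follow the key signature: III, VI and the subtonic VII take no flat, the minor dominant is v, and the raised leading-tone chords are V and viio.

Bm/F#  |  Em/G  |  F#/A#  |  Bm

Bm/F#: root B is the tonic; minor triad there is i64.
Em/G: root E is the subdominant; minor triad there is iv6.
F#/A#: root F# is the dominant; major triad there is V6.
Bm: root B is the tonic; minor triad there is i.

i64 - iv6 - V6 - i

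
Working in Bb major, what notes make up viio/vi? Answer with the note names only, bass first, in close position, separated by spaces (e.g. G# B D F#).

F# A C

The slash marks an applied leading-tone chord: viio of vi. In Bb major, vi is G, so the leading tone to it is F#, a half step below.
Building a diminished triad on F# gives F#-A-C.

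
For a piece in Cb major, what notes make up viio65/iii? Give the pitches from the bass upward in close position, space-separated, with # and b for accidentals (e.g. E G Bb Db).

viio65/iii is a secondary leading-tone chord. The target iii is Eb in Cb major; the applied chord is rooted a semitone below, on D.
Building a fully diminished seventh chord on D gives D-F-Ab-Cb.
The figured bass 65 indicates first inversion, placing the third (F) in the bass: F-Ab-Cb-D.

F Ab Cb D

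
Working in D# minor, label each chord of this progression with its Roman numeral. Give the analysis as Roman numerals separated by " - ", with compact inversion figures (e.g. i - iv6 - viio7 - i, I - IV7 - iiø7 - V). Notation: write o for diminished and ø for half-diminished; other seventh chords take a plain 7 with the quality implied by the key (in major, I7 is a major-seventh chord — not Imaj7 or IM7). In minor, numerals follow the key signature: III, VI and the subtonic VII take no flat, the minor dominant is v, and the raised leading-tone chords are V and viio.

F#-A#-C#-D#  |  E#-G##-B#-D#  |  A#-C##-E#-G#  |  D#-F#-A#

F#-A#-C#-D#: minor seventh chord on D# = scale degree 1 → i65.
E#-G##-B#-D#: a dominant seventh chord on E#, the applied dominant of V → V7/V.
A#-C##-E#-G# has root A#, degree 5 in D# minor, so V7.
D#-F#-A# has root D#, degree 1 in D# minor, so i.

i65 - V7/V - V7 - i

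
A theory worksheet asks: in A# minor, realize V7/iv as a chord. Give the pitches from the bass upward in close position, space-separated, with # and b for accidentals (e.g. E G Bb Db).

V7/iv is a secondary dominant — the dominant seventh of iv. iv in A# minor is D#, so the applied chord's root is A#, a perfect fifth above.
Building a dominant seventh chord on A# gives A#-C##-E#-G#.

A# C## E# G#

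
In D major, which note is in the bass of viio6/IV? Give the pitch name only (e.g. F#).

A

The applied chord viio6/IV is rooted on F#: F#-A-C.
The figure 6 means first inversion — the third is in the bass.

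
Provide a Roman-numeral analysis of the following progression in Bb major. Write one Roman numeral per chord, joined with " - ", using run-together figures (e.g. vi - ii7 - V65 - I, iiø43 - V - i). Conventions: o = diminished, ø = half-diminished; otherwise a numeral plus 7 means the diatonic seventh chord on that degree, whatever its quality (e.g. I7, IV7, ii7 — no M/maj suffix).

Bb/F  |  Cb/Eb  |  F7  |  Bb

Bb/F: major triad on Bb = scale degree 1 → I64.
Cb/Eb is non-diatonic — a major triad on the lowered supertonic (Cb): the Neapolitan sixth, bII6 (third, Eb, in the bass — hence the 6).
F7: dominant seventh chord on F = scale degree 5 → V7.
Bb has root Bb, degree 1 in Bb major, so I.

I64 - bII6 - V7 - I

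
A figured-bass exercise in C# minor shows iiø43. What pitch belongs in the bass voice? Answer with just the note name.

A

iiø in C# minor has root D#; the chord is D#-F#-A-C#.
The figure 43 means second inversion — the fifth is in the bass.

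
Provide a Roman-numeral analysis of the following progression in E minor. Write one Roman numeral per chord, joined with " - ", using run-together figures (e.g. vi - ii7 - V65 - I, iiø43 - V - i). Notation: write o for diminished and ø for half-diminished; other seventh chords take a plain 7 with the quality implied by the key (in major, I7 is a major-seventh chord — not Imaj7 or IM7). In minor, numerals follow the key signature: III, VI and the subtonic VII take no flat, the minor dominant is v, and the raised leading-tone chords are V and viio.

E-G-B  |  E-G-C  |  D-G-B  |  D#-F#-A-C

i - VI6 - III64 - viio7

E-G-B: minor triad on E = scale degree 1 → i.
E-G-C: major triad on C = scale degree 6 → VI6.
D-G-B: major triad on G = scale degree 3 → III64.
D#-F#-A-C: root D# is the leading tone; fully diminished seventh chord there is viio7.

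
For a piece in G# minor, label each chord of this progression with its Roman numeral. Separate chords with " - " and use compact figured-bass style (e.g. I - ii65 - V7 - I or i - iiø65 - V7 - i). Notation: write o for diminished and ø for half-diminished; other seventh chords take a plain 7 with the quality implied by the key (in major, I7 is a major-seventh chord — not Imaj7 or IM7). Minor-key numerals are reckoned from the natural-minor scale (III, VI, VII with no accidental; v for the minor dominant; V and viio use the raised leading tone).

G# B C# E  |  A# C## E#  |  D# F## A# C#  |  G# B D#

iv43 - V/V - V7 - i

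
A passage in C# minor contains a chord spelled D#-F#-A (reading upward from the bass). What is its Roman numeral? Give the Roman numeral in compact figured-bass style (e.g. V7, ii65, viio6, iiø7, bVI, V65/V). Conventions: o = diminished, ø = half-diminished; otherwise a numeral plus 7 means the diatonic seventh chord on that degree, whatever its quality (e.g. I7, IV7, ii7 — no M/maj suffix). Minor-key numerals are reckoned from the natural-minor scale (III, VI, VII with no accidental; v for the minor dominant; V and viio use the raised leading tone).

The pitches D#-F#-A form a diminished triad rooted on D#.
In C# minor, D# is the supertonic; the diatonic diminished triad there is iio.

iio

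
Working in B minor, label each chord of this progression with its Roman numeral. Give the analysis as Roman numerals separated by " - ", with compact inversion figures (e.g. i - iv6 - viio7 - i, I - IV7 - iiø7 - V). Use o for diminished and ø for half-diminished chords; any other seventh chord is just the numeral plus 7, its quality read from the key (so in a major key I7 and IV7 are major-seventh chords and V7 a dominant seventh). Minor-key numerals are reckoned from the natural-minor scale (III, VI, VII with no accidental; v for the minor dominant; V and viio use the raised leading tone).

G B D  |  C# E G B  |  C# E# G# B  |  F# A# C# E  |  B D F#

VI - iiø7 - V7/V - V7 - i

G-B-D: major triad on G = scale degree 6 → VI.
C#-E-G-B: root C# is the supertonic; half-diminished seventh chord there is iiø7.
C#-E#-G#-B: chromatic; C# is V of V, so V7/V.
F#-A#-C#-E has root F#, degree 5 in B minor, so V7.
B-D-F# has root B, degree 1 in B minor, so i.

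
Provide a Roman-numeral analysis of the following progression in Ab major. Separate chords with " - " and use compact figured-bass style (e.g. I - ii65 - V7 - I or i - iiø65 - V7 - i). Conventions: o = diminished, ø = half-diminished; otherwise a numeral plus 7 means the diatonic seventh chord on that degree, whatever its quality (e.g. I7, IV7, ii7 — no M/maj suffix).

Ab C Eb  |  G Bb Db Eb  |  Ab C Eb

I - V65 - I

Ab-C-Eb: root Ab is the tonic; major triad there is I.
G-Bb-Db-Eb: root Eb is the dominant; dominant seventh chord there is V65.
Ab-C-Eb: major triad on Ab = scale degree 1 → I.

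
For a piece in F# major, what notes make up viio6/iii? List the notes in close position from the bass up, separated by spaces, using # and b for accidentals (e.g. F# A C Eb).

B# D# G##

viio6/iii is a secondary leading-tone chord. The target iii is A# in F# major; the applied chord is rooted a semitone below, on G##.
Building a diminished triad on G## gives G##-B#-D#.
The figured bass 6 indicates first inversion, placing the third (B#) in the bass: B#-D#-G##.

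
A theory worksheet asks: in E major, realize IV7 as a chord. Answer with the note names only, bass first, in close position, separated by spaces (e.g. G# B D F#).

In E major, the fourth degree is A, and the diatonic chord built there is a major seventh chord.
Stacking thirds from A gives A-C#-E-G#.

A C# E G#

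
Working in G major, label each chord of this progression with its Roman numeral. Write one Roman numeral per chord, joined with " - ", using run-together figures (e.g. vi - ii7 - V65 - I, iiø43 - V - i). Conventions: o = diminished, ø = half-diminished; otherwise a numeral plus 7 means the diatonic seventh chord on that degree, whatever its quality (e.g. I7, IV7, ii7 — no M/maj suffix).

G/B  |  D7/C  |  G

I6 - V42 - I

G/B: root G is the tonic; major triad there is I6.
D7/C has root D, degree 5 in G major, so V42.
G has root G, degree 1 in G major, so I.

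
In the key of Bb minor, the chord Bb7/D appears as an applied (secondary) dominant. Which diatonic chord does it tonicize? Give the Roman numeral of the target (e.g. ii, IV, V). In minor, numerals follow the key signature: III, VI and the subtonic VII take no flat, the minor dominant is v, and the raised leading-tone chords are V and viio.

The chord is a dominant seventh chord on Bb.
A dominant resolves down a perfect fifth: Bb → Eb. In Bb minor, Eb is scale degree 4, i.e. iv.

iv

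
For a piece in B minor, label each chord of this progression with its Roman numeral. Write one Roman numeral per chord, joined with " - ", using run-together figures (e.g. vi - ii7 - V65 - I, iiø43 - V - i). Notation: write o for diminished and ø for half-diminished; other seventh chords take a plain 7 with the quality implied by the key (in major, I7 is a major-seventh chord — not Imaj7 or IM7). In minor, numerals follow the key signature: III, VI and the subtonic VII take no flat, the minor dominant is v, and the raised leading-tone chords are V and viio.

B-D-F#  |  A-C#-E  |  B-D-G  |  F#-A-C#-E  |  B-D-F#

B-D-F#: minor triad on B = scale degree 1 → i.
A-C#-E has root A, degree 7 in B minor, so VII.
B-D-G: root G is the submediant; major triad there is VI6.
F#-A-C#-E has root F#, degree 5 in B minor, so v7.
B-D-F#: minor triad on B = scale degree 1 → i.

i - VII - VI6 - v7 - i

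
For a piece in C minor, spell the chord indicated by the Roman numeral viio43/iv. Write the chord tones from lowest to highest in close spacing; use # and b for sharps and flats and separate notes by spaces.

The slash marks an applied leading-tone chord: viio of iv. In C minor, iv is F, so the leading tone to it is E, a half step below.
Building a fully diminished seventh chord on E gives E-G-Bb-Db.
The figured bass 43 indicates second inversion, placing the fifth (Bb) in the bass: Bb-Db-E-G.

Bb Db E G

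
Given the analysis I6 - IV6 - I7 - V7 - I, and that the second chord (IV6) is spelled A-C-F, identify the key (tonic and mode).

C major

The chord F/A is a major triad rooted on F; its label is IV6.
IV6 on F implies F is the subdominant; that puts the tonic at C, and the uppercase numeral fits major mode.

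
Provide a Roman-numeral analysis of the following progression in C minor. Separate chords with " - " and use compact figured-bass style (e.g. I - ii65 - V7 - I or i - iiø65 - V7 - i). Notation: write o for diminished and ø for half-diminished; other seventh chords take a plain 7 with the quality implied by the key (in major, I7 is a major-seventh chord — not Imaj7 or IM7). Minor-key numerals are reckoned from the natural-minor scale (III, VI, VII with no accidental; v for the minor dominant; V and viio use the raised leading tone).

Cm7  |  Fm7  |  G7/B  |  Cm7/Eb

i7 - iv7 - V65 - i65

Cm7 has root C, degree 1 in C minor, so i7.
Fm7: minor seventh chord on F = scale degree 4 → iv7.
G7/B has root G, degree 5 in C minor, so V65.
Cm7/Eb has root C, degree 1 in C minor, so i65.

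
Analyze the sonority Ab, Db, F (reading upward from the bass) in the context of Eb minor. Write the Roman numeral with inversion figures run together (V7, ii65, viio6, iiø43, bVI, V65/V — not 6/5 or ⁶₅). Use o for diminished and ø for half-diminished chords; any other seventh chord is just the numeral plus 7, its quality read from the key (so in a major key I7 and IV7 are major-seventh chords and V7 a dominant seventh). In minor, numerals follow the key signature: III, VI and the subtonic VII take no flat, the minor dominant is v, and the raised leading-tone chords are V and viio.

VII64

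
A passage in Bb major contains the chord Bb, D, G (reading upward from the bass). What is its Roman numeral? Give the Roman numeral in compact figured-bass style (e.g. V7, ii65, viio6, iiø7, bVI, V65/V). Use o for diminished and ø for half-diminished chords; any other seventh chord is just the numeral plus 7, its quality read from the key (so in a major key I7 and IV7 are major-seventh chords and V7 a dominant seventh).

Stacked in thirds the chord is G-Bb-D: a minor triad on G.
In Bb major, G is the submediant; the diatonic minor triad there is vi.
With Bb in the bass the chord is in first inversion, so the figured bass is 6.

vi6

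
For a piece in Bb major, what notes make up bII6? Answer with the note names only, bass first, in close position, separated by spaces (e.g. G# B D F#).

bII6 is the Neapolitan sixth — a major triad on the lowered second degree, here in its customary first inversion. In Bb major that root is Cb.
So the chord is Cb-Eb-Gb, a major triad.
With the 6 figure the chord is in first inversion; from the bass Eb upward in close position it reads Eb-Gb-Cb.

Eb Gb Cb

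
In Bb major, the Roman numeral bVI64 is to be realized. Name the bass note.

Db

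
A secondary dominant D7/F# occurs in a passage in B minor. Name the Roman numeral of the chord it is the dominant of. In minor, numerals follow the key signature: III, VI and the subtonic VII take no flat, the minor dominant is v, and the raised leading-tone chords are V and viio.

VI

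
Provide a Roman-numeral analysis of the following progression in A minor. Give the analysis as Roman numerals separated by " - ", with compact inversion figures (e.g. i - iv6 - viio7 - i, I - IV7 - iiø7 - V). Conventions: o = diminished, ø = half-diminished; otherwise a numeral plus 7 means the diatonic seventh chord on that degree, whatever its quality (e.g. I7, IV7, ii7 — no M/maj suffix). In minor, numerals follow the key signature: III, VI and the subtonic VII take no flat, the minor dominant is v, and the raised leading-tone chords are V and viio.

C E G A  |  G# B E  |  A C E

C-E-G-A: minor seventh chord on A = scale degree 1 → i65.
G#-B-E: major triad on E = scale degree 5 → V6.
A-C-E has root A, degree 1 in A minor, so i.

i65 - V6 - i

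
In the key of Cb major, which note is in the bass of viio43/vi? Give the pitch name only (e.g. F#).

The applied chord viio43/vi is rooted on G: G-Bb-Db-Fb.
The figure 43 means second inversion — the fifth is in the bass.

Db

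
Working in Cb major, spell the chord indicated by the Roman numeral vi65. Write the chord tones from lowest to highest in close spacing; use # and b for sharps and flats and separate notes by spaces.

The numeral's case and figure indicate a minor seventh chord. In Cb major its root, the sixth degree, is Ab.
Stacking thirds from Ab gives Ab-Cb-Eb-Gb.
The figured bass 65 indicates first inversion, placing the third (Cb) in the bass: Cb-Eb-Gb-Ab.

Cb Eb Gb Ab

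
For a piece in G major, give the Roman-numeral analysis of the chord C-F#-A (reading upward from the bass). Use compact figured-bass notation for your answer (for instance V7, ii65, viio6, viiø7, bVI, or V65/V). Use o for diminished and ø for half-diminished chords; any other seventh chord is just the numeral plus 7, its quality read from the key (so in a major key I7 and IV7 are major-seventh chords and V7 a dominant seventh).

The pitches F#-A-C form a diminished triad rooted on F#.
F# is scale degree 7 in G major, and a diminished triad on that degree is written viio.
With C in the bass the chord is in second inversion, so the figured bass is 64.

viio64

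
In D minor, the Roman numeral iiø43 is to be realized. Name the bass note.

iiø in D minor has root E; the chord is E-G-Bb-D.
The figure 43 means second inversion — the fifth is in the bass.

Bb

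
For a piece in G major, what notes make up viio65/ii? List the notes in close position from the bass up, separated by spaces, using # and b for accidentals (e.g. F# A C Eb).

B D F G#

The slash marks an applied leading-tone chord: viio of ii. In G major, ii is A, so the leading tone to it is G#, a half step below.
Building a fully diminished seventh chord on G# gives G#-B-D-F.
With the 65 figure the chord is in first inversion; from the bass B upward in close position it reads B-D-F-G#.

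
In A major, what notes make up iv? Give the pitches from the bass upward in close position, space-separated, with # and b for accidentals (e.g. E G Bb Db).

Scale degree 4 in A major is D; here the chord built on it is altered to a minor triad. iv is the minor subdominant, borrowed from the parallel minor.
So the chord is D-F-A, a minor triad.

D F A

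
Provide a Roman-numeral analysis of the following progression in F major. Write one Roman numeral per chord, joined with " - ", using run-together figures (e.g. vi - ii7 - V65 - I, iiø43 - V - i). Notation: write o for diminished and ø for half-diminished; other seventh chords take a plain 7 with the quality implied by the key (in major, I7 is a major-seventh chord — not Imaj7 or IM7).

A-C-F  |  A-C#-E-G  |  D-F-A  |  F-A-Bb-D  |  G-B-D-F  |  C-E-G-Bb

I6 - V7/vi - vi - IV43 - V7/V - V7

A-C-F: root F is the tonic; major triad there is I6.
A-C#-E-G is the secondary dominant of vi (dominant seventh chord on A): V7/vi.
D-F-A has root D, degree 6 in F major, so vi.
F-A-Bb-D: major seventh chord on Bb = scale degree 4 → IV43.
G-B-D-F is the secondary dominant of V (dominant seventh chord on G): V7/V.
C-E-G-Bb: root C is the dominant; dominant seventh chord there is V7.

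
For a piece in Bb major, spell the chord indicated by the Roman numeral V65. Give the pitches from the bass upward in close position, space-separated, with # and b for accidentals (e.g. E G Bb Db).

A C Eb F

The numeral's case and figure indicate a dominant seventh chord. In Bb major its root, the dominant, is F.
That chord is spelled F-A-C-Eb.
With the 65 figure the chord is in first inversion; from the bass A upward in close position it reads A-C-Eb-F.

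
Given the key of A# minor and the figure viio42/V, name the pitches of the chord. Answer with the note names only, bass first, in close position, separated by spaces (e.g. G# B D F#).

The slash marks an applied leading-tone chord: viio of V. In A# minor, V is E#, so the leading tone to it is D##, a half step below.
Building a fully diminished seventh chord on D## gives D##-F##-A#-C#.
With the 42 figure the chord is in third inversion; from the bass C# upward in close position it reads C#-D##-F##-A#.

C# D## F## A#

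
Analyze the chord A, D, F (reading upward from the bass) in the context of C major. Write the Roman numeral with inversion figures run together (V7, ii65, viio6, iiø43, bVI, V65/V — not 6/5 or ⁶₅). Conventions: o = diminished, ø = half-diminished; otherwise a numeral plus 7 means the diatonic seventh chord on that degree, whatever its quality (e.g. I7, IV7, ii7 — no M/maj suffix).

The pitches D-F-A form a minor triad rooted on D.
In C major, D is the supertonic; the diatonic minor triad there is ii.
With A in the bass the chord is in second inversion, so the figured bass is 64.

ii64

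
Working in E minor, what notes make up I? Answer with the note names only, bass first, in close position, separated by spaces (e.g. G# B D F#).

E G# B

I is the major tonic (Picardy third), borrowed from the parallel major. In E minor that root is E.
So the chord is E-G#-B, a major triad.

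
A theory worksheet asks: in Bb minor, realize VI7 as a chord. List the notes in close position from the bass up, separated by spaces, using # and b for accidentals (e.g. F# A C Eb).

In Bb minor, scale degree 6 is Gb, and the diatonic chord built there is a major seventh chord.
That chord is spelled Gb-Bb-Db-F.

Gb Bb Db F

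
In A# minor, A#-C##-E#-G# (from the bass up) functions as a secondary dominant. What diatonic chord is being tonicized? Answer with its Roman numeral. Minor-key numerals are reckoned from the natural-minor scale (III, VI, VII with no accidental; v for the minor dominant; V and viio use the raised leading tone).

The chord is a dominant seventh chord on A#.
A dominant resolves down a perfect fifth: A# → D#. In A# minor, D# is scale degree 4, i.e. iv.

iv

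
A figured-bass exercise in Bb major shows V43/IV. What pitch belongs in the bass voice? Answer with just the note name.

F

The applied chord V43/IV is rooted on Bb: Bb-D-F-Ab.
The figure 43 means second inversion — the fifth is in the bass.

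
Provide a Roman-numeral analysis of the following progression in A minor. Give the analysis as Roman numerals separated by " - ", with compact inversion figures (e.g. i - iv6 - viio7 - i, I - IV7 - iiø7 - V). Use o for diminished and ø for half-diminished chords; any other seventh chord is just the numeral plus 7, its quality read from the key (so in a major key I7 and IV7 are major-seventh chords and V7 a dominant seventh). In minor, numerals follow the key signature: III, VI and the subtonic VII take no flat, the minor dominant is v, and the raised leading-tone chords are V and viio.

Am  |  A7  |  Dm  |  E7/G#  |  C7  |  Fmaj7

i - V7/iv - iv - V65 - V7/VI - VI7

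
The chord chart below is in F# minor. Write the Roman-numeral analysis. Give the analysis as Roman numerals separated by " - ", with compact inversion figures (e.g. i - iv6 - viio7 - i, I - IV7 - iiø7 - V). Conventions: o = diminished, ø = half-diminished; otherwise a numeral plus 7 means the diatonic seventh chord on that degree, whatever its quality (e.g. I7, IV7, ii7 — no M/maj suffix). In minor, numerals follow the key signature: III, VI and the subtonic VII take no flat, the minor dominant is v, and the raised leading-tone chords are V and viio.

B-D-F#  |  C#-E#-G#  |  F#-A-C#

iv - V - i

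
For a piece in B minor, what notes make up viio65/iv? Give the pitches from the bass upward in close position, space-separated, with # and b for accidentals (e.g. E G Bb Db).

F# A C D#

The slash marks an applied leading-tone chord: viio of iv. In B minor, iv is E, so the leading tone to it is D#, a half step below.
Building a fully diminished seventh chord on D# gives D#-F#-A-C.
With the 65 figure the chord is in first inversion; from the bass F# upward in close position it reads F#-A-C-D#.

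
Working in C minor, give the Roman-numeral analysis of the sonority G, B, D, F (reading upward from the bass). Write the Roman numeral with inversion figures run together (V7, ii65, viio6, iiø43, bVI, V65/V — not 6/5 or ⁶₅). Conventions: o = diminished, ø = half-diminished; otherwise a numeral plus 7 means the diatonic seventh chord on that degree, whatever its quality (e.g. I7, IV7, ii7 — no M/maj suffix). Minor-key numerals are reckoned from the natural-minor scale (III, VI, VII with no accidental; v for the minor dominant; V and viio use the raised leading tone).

V7

The pitches G-B-D-F form a dominant seventh chord rooted on G.
G is scale degree 5 in C minor, and a dominant seventh chord on that degree is written V7.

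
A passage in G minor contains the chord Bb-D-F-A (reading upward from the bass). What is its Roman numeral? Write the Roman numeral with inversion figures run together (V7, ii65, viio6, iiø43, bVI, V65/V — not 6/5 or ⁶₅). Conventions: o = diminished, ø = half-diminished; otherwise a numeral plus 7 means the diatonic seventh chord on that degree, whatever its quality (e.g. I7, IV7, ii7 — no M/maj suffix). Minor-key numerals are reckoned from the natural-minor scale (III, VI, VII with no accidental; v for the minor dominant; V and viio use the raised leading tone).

III7

Stacked in thirds the chord is Bb-D-F-A: a major seventh chord on Bb.
In G minor, Bb is the mediant; the diatonic major seventh chord there is III7.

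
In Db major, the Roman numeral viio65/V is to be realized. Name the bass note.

Bb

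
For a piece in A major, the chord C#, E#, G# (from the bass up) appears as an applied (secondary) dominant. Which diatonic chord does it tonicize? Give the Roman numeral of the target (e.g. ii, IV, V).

vi

The chord is a major triad on C#.
A dominant resolves down a perfect fifth: C# → F#. In A major, F# is scale degree 6, i.e. vi.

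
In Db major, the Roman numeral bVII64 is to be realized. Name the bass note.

Gb

bVII in Db major has root Cb; the chord is Cb-Eb-Gb.
The figure 64 means second inversion — the fifth is in the bass.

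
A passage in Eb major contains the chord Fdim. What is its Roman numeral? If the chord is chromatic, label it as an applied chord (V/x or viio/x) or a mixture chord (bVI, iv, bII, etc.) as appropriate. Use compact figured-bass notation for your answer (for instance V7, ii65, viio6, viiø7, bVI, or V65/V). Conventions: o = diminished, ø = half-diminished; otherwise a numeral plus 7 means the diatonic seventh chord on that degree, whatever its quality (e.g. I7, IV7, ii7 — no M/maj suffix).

iio

The pitches F-Ab-Cb form a diminished triad rooted on F.
F is the second degree of Eb major. This is the diminished supertonic triad, borrowed from the parallel minor.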